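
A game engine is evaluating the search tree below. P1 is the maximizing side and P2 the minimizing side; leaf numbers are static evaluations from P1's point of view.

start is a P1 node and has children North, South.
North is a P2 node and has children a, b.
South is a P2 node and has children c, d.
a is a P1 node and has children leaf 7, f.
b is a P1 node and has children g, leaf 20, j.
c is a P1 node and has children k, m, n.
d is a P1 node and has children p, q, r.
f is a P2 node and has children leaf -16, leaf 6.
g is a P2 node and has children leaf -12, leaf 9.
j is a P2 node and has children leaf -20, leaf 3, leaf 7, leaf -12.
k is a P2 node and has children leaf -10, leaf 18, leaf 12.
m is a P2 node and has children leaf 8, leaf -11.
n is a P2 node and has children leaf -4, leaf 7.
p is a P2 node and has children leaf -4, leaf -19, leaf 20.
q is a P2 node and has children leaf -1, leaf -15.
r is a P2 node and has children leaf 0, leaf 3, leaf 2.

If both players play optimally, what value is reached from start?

7

f (P2): min(-16, 6) = -16
a (P1): max(7, -16) = 7
g (P2): min(-12, 9) = -12
j (P2): min(-20, 3, 7, -12) = -20
b (P1): max(-12, 20, -20) = 20
North (P2): min(7, 20) = 7
k (P2): min(-10, 18, 12) = -10
m (P2): min(8, -11) = -11
n (P2): min(-4, 7) = -4
c (P1): max(-10, -11, -4) = -4
p (P2): min(-4, -19, 20) = -19
q (P2): min(-1, -15) = -15
r (P2): min(0, 3, 2) = 0
d (P1): max(-19, -15, 0) = 0
South (P2): min(-4, 0) = -4
start (P1): max(7, -4) = 7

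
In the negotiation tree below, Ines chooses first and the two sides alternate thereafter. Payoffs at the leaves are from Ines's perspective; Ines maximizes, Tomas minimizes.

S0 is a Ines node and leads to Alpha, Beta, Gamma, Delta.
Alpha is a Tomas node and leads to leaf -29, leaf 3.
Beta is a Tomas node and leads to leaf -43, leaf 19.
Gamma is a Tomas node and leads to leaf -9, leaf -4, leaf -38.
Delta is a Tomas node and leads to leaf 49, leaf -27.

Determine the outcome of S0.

-27

Alpha (Tomas): min(-29, 3) = -29
Beta (Tomas): min(-43, 19) = -43
Gamma (Tomas): min(-9, -4, -38) = -38
Delta (Tomas): min(49, -27) = -27
S0 (Ines): max(-29, -43, -38, -27) = -27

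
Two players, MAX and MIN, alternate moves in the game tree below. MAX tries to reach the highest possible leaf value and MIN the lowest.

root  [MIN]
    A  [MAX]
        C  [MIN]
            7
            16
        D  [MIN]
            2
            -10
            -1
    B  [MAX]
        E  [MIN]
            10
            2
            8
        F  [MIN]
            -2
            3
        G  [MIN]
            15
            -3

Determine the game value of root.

C (MIN): min(7, 16) = 7
D (MIN): min(2, -10, -1) = -10
A (MAX): max(7, -10) = 7
E (MIN): min(10, 2, 8) = 2
F (MIN): min(-2, 3) = -2
G (MIN): min(15, -3) = -3
B (MAX): max(2, -2, -3) = 2
root (MIN): min(7, 2) = 2

2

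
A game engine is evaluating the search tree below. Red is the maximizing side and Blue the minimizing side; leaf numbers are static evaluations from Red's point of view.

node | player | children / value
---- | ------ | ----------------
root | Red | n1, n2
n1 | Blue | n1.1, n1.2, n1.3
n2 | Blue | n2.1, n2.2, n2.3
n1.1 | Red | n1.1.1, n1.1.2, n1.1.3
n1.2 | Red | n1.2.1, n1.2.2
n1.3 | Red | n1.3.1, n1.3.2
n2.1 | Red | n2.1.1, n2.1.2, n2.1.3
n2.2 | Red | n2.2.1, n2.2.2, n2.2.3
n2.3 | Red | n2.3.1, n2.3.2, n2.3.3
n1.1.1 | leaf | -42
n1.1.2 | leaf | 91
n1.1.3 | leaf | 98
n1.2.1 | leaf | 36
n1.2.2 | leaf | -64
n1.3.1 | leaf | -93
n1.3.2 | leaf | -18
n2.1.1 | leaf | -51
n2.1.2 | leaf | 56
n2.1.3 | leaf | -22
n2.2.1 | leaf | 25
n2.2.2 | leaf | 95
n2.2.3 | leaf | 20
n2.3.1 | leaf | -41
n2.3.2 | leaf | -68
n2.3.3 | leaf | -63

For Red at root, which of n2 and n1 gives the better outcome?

n2.1 (Red): max(-51, 56, -22) = 56
n2.2 (Red): max(25, 95, 20) = 95
n2.3 (Red): max(-41, -68, -63) = -41
n2 (Blue): min(56, 95, -41) = -41
n1.1 (Red): max(-42, 91, 98) = 98
n1.2 (Red): max(36, -64) = 36
n1.3 (Red): max(-93, -18) = -18
n1 (Blue): min(98, 36, -18) = -18
Red prefers the higher value; n2=-41, n1=-18. n1 is better since -18 > -41.

n1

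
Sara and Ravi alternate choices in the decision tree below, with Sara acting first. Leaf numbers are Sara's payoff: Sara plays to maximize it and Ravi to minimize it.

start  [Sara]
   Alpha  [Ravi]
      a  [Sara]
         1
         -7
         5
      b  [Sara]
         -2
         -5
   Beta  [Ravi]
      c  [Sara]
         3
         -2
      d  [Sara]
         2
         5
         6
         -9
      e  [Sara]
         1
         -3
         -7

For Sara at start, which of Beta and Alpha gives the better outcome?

Beta

c (Sara): max(3, -2) = 3
d (Sara): max(2, 5, 6, -9) = 6
e (Sara): max(1, -3, -7) = 1
Beta (Ravi): min(3, 6, 1) = 1
a (Sara): max(1, -7, 5) = 5
b (Sara): max(-2, -5) = -2
Alpha (Ravi): min(5, -2) = -2
Sara prefers the higher value; Beta=1, Alpha=-2. Beta is better since 1 > -2.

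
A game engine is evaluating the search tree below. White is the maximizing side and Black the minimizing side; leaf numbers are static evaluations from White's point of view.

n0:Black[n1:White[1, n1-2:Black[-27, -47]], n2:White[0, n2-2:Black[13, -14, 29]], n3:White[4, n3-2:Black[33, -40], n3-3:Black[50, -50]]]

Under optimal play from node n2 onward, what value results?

n2-2 (Black): min(13, -14, 29) = -14
n2 (White): max(0, -14) = 0

0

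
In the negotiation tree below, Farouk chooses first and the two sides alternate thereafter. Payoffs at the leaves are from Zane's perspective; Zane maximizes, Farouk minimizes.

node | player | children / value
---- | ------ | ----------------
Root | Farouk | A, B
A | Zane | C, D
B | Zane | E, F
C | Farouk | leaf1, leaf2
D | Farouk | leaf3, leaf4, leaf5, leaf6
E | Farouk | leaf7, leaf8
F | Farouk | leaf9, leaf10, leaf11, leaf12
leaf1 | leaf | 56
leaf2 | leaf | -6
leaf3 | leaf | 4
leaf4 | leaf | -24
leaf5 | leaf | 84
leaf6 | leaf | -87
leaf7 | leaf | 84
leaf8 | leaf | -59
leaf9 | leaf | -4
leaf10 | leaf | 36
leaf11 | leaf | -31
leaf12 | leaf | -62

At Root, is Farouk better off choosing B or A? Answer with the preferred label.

E (Farouk): min(84, -59) = -59
F (Farouk): min(-4, 36, -31, -62) = -62
B (Zane): max(-59, -62) = -59
C (Farouk): min(56, -6) = -6
D (Farouk): min(4, -24, 84, -87) = -87
A (Zane): max(-6, -87) = -6
Farouk prefers the lower value; B=-59, A=-6. B is better since -59 < -6.

B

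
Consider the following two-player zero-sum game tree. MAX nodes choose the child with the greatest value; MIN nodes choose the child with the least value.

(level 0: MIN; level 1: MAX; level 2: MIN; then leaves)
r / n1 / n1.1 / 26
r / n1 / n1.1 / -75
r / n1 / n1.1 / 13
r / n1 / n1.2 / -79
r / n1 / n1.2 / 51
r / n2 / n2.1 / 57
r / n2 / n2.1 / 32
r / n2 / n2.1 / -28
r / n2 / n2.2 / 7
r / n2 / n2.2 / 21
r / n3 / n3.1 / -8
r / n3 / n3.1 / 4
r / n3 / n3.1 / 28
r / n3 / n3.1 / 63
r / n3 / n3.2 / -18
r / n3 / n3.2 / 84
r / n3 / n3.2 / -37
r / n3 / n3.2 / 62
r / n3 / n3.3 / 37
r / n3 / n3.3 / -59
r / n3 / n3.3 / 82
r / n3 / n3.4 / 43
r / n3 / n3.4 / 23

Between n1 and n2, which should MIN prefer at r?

n1.1 (MIN): min(26, -75, 13) = -75
n1.2 (MIN): min(-79, 51) = -79
n1 (MAX): max(-75, -79) = -75
n2.1 (MIN): min(57, 32, -28) = -28
n2.2 (MIN): min(7, 21) = 7
n2 (MAX): max(-28, 7) = 7
MIN prefers the lower value; n1=-75, n2=7. n1 is better since -75 < 7.

n1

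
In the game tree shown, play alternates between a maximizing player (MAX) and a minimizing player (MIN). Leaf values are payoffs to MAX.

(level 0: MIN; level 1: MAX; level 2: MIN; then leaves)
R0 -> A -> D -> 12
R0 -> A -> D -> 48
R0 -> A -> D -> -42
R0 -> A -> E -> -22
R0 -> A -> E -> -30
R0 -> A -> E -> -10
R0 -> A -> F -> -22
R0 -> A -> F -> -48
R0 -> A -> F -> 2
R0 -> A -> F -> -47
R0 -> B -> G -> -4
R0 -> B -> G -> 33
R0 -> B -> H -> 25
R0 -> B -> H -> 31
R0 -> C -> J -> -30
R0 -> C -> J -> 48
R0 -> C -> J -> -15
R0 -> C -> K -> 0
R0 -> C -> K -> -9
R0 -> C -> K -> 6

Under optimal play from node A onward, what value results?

D (MIN): min(12, 48, -42) = -42
E (MIN): min(-22, -30, -10) = -30
F (MIN): min(-22, -48, 2, -47) = -48
A (MAX): max(-42, -30, -48) = -30

-30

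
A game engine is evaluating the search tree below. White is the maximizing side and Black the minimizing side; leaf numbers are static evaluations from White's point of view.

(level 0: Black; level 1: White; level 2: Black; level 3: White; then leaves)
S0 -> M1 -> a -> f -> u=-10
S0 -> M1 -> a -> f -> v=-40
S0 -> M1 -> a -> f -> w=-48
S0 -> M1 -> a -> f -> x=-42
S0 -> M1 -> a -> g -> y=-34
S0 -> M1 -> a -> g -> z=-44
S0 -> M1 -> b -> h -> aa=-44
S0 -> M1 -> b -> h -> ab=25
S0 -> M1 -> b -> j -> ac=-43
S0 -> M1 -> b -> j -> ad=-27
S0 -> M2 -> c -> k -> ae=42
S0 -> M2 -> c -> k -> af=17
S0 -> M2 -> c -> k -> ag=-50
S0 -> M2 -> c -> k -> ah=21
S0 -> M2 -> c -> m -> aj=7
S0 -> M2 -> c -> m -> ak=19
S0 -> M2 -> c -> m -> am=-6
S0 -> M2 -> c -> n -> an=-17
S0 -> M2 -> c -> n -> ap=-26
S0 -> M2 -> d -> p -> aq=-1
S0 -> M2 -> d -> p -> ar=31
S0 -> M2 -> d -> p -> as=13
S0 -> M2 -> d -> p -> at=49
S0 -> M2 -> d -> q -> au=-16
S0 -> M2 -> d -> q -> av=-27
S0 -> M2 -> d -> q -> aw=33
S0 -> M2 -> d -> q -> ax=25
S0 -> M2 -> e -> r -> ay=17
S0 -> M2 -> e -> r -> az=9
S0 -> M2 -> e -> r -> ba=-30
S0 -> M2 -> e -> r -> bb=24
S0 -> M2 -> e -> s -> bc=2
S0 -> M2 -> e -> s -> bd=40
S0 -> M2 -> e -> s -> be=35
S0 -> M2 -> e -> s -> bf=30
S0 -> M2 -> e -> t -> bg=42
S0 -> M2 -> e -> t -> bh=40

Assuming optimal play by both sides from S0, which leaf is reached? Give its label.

ad

f (White): max(-10, -40, -48, -42) = -10
g (White): max(-34, -44) = -34
a (Black): min(-10, -34) = -34
h (White): max(-44, 25) = 25
j (White): max(-43, -27) = -27
b (Black): min(25, -27) = -27
M1 (White): max(-34, -27) = -27
k (White): max(42, 17, -50, 21) = 42
m (White): max(7, 19, -6) = 19
n (White): max(-17, -26) = -17
c (Black): min(42, 19, -17) = -17
p (White): max(-1, 31, 13, 49) = 49
q (White): max(-16, -27, 33, 25) = 33
d (Black): min(49, 33) = 33
r (White): max(17, 9, -30, 24) = 24
s (White): max(2, 40, 35, 30) = 40
t (White): max(42, 40) = 42
e (Black): min(24, 40, 42) = 24
M2 (White): max(-17, 33, 24) = 33
S0 (Black): min(-27, 33) = -27
At S0, Black picks M1 (lowest: -27).
At M1, White picks b (highest: -27).
At b, Black picks j (lowest: -27).
At j, White picks ad (highest: -27).
Terminal value -27.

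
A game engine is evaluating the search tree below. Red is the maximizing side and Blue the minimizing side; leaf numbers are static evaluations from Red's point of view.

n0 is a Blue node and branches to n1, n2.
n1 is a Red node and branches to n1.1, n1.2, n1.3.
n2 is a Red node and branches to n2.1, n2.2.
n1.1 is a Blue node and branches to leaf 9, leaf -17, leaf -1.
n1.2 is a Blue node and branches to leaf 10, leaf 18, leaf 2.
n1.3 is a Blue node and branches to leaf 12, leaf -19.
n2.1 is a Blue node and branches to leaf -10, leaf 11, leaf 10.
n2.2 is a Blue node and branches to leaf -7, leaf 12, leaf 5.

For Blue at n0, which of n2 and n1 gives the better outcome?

n2

n2.1 (Blue): min(-10, 11, 10) = -10
n2.2 (Blue): min(-7, 12, 5) = -7
n2 (Red): max(-10, -7) = -7
n1.1 (Blue): min(9, -17, -1) = -17
n1.2 (Blue): min(10, 18, 2) = 2
n1.3 (Blue): min(12, -19) = -19
n1 (Red): max(-17, 2, -19) = 2
Blue prefers the lower value; n2=-7, n1=2. n2 is better since -7 < 2.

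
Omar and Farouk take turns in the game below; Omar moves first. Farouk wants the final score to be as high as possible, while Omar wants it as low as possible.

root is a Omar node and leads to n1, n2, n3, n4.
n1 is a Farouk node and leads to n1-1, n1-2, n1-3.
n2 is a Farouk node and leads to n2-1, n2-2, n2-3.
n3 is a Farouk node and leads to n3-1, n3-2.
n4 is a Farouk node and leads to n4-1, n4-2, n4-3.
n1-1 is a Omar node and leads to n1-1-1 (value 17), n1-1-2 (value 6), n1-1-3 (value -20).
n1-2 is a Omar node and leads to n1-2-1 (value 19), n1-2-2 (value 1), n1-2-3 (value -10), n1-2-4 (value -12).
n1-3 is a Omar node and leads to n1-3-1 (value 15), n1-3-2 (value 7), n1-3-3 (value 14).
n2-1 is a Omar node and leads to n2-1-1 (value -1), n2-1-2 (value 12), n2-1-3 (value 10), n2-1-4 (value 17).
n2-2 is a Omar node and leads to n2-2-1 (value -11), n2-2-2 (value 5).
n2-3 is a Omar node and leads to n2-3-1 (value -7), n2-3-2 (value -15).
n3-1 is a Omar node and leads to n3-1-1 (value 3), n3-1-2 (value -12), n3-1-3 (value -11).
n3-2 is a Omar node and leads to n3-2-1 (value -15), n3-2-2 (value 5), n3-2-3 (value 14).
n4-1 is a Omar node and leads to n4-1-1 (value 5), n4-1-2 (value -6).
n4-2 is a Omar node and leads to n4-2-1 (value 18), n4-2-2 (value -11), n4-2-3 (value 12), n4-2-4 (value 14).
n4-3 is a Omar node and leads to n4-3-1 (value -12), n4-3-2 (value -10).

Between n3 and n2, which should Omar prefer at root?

n3-1 (Omar): min(3, -12, -11) = -12
n3-2 (Omar): min(-15, 5, 14) = -15
n3 (Farouk): max(-12, -15) = -12
n2-1 (Omar): min(-1, 12, 10, 17) = -1
n2-2 (Omar): min(-11, 5) = -11
n2-3 (Omar): min(-7, -15) = -15
n2 (Farouk): max(-1, -11, -15) = -1
Omar prefers the lower value; n3=-12, n2=-1. n3 is better since -12 < -1.

n3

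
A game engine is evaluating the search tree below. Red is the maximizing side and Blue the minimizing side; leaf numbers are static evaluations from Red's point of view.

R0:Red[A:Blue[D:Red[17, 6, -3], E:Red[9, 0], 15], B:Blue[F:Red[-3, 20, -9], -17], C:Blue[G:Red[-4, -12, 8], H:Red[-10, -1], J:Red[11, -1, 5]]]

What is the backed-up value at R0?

9

D (Red): max(17, 6, -3) = 17
E (Red): max(9, 0) = 9
A (Blue): min(17, 9, 15) = 9
F (Red): max(-3, 20, -9) = 20
B (Blue): min(20, -17) = -17
G (Red): max(-4, -12, 8) = 8
H (Red): max(-10, -1) = -1
J (Red): max(11, -1, 5) = 11
C (Blue): min(8, -1, 11) = -1
R0 (Red): max(9, -17, -1) = 9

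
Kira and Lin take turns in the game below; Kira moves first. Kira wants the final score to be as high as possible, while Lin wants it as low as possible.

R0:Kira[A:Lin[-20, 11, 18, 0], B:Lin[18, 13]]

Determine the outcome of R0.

A (Lin): min(-20, 11, 18, 0) = -20
B (Lin): min(18, 13) = 13
R0 (Kira): max(-20, 13) = 13

13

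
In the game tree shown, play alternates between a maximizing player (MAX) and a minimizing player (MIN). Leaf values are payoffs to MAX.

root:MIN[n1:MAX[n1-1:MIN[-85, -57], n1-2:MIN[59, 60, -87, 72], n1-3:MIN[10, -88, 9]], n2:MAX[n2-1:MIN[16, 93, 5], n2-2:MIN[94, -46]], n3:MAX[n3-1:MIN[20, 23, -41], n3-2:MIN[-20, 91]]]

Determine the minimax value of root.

n1-1 (MIN): min(-85, -57) = -85
n1-2 (MIN): min(59, 60, -87, 72) = -87
n1-3 (MIN): min(10, -88, 9) = -88
n1 (MAX): max(-85, -87, -88) = -85
n2-1 (MIN): min(16, 93, 5) = 5
n2-2 (MIN): min(94, -46) = -46
n2 (MAX): max(5, -46) = 5
n3-1 (MIN): min(20, 23, -41) = -41
n3-2 (MIN): min(-20, 91) = -20
n3 (MAX): max(-41, -20) = -20
root (MIN): min(-85, 5, -20) = -85

-85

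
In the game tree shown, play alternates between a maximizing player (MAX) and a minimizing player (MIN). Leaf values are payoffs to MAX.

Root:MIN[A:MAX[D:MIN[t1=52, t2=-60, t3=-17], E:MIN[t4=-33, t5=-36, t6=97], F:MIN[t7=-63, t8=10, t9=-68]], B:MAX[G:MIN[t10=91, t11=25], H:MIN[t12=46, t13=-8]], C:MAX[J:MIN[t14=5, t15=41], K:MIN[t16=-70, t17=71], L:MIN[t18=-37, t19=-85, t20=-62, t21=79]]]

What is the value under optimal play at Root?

-36

D (MIN): min(52, -60, -17) = -60
E (MIN): min(-33, -36, 97) = -36
F (MIN): min(-63, 10, -68) = -68
A (MAX): max(-60, -36, -68) = -36
G (MIN): min(91, 25) = 25
H (MIN): min(46, -8) = -8
B (MAX): max(25, -8) = 25
J (MIN): min(5, 41) = 5
K (MIN): min(-70, 71) = -70
L (MIN): min(-37, -85, -62, 79) = -85
C (MAX): max(5, -70, -85) = 5
Root (MIN): min(-36, 25, 5) = -36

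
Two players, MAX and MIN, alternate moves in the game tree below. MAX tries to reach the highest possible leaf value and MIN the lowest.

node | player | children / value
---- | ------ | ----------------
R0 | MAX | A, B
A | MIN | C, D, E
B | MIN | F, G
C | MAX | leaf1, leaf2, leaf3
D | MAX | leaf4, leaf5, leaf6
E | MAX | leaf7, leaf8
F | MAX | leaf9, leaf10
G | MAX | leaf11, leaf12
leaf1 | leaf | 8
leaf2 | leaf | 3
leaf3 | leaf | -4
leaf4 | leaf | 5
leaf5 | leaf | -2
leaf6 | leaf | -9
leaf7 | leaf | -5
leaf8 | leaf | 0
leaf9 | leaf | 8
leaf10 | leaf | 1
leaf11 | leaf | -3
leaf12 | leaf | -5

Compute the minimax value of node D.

5

D (MAX): max(5, -2, -9) = 5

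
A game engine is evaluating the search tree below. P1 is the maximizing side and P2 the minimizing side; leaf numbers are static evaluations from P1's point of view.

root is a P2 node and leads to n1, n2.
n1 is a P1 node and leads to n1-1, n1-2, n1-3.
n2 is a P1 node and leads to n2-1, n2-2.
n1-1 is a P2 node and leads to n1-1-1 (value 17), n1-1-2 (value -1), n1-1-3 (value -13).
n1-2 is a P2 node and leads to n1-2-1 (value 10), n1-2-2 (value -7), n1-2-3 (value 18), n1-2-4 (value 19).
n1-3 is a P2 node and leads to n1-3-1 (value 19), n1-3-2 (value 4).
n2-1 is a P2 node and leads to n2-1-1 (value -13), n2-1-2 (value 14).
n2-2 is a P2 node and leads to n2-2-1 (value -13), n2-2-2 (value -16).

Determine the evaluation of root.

-13

n1-1 (P2): min(17, -1, -13) = -13
n1-2 (P2): min(10, -7, 18, 19) = -7
n1-3 (P2): min(19, 4) = 4
n1 (P1): max(-13, -7, 4) = 4
n2-1 (P2): min(-13, 14) = -13
n2-2 (P2): min(-13, -16) = -16
n2 (P1): max(-13, -16) = -13
root (P2): min(4, -13) = -13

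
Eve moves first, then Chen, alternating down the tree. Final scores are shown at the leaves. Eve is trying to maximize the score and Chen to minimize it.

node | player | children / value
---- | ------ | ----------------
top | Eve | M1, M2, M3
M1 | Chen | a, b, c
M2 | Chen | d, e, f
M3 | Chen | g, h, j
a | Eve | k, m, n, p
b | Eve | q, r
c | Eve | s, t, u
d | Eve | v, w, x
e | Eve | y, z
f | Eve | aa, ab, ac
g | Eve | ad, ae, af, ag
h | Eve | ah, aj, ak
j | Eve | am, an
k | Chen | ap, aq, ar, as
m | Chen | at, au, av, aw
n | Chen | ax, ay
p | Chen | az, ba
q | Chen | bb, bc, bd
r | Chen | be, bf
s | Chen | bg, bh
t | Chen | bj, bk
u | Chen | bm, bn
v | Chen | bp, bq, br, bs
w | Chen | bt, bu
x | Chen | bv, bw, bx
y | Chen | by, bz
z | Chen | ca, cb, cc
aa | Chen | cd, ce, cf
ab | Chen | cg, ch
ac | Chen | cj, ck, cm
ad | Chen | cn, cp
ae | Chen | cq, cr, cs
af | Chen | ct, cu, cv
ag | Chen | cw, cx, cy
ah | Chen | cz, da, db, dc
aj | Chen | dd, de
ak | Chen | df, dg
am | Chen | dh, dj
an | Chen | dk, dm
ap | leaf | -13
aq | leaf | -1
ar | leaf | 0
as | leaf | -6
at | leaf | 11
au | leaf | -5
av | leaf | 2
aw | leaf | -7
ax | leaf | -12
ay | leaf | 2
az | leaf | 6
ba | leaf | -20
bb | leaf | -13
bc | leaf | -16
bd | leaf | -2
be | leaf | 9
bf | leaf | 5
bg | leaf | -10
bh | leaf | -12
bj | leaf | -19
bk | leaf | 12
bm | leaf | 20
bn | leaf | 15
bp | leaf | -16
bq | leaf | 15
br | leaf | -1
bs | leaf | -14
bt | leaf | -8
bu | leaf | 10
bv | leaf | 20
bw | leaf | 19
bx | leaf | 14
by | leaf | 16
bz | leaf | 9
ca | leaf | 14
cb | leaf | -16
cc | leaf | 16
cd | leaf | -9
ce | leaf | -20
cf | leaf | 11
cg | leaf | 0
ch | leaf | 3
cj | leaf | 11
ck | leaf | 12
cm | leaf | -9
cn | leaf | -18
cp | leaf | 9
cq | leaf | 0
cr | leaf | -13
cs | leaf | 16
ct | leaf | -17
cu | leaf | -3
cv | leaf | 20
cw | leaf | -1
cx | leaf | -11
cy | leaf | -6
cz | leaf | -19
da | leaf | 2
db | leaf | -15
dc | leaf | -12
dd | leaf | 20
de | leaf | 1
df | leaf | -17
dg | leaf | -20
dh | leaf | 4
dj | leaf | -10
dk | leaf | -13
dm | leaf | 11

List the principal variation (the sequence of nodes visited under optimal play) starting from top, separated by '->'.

k (Chen): min(-13, -1, 0, -6) = -13
m (Chen): min(11, -5, 2, -7) = -7
n (Chen): min(-12, 2) = -12
p (Chen): min(6, -20) = -20
a (Eve): max(-13, -7, -12, -20) = -7
q (Chen): min(-13, -16, -2) = -16
r (Chen): min(9, 5) = 5
b (Eve): max(-16, 5) = 5
s (Chen): min(-10, -12) = -12
t (Chen): min(-19, 12) = -19
u (Chen): min(20, 15) = 15
c (Eve): max(-12, -19, 15) = 15
M1 (Chen): min(-7, 5, 15) = -7
v (Chen): min(-16, 15, -1, -14) = -16
w (Chen): min(-8, 10) = -8
x (Chen): min(20, 19, 14) = 14
d (Eve): max(-16, -8, 14) = 14
y (Chen): min(16, 9) = 9
z (Chen): min(14, -16, 16) = -16
e (Eve): max(9, -16) = 9
aa (Chen): min(-9, -20, 11) = -20
ab (Chen): min(0, 3) = 0
ac (Chen): min(11, 12, -9) = -9
f (Eve): max(-20, 0, -9) = 0
M2 (Chen): min(14, 9, 0) = 0
ad (Chen): min(-18, 9) = -18
ae (Chen): min(0, -13, 16) = -13
af (Chen): min(-17, -3, 20) = -17
ag (Chen): min(-1, -11, -6) = -11
g (Eve): max(-18, -13, -17, -11) = -11
ah (Chen): min(-19, 2, -15, -12) = -19
aj (Chen): min(20, 1) = 1
ak (Chen): min(-17, -20) = -20
h (Eve): max(-19, 1, -20) = 1
am (Chen): min(4, -10) = -10
an (Chen): min(-13, 11) = -13
j (Eve): max(-10, -13) = -10
M3 (Chen): min(-11, 1, -10) = -11
top (Eve): max(-7, 0, -11) = 0
At top, Eve picks M2 (highest: 0).
At M2, Chen picks f (lowest: 0).
At f, Eve picks ab (highest: 0).
At ab, Chen picks cg (lowest: 0).
Terminal value 0.

top -> M2 -> f -> ab -> cg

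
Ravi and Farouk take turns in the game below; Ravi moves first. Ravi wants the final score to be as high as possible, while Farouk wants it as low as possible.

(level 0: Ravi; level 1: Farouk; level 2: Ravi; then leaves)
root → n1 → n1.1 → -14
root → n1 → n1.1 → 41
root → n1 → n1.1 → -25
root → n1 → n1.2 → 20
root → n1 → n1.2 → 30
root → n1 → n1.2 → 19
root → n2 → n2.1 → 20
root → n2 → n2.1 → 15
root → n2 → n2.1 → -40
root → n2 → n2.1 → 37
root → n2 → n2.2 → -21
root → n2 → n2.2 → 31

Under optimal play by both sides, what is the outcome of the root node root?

31

n1.1 (Ravi): max(-14, 41, -25) = 41
n1.2 (Ravi): max(20, 30, 19) = 30
n1 (Farouk): min(41, 30) = 30
n2.1 (Ravi): max(20, 15, -40, 37) = 37
n2.2 (Ravi): max(-21, 31) = 31
n2 (Farouk): min(37, 31) = 31
root (Ravi): max(30, 31) = 31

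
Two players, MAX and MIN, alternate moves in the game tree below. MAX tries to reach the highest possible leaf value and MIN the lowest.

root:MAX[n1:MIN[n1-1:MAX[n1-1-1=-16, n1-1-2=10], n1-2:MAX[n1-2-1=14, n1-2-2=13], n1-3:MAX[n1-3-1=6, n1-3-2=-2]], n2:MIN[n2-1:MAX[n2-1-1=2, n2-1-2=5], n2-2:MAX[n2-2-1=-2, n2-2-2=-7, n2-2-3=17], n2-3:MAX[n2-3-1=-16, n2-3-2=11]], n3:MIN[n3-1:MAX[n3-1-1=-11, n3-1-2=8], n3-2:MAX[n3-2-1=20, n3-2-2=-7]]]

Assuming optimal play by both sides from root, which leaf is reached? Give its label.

n3-1-2

n1-1 (MAX): max(-16, 10) = 10
n1-2 (MAX): max(14, 13) = 14
n1-3 (MAX): max(6, -2) = 6
n1 (MIN): min(10, 14, 6) = 6
n2-1 (MAX): max(2, 5) = 5
n2-2 (MAX): max(-2, -7, 17) = 17
n2-3 (MAX): max(-16, 11) = 11
n2 (MIN): min(5, 17, 11) = 5
n3-1 (MAX): max(-11, 8) = 8
n3-2 (MAX): max(20, -7) = 20
n3 (MIN): min(8, 20) = 8
root (MAX): max(6, 5, 8) = 8
At root, MAX picks n3 (highest: 8).
At n3, MIN picks n3-1 (lowest: 8).
At n3-1, MAX picks n3-1-2 (highest: 8).
Terminal value 8.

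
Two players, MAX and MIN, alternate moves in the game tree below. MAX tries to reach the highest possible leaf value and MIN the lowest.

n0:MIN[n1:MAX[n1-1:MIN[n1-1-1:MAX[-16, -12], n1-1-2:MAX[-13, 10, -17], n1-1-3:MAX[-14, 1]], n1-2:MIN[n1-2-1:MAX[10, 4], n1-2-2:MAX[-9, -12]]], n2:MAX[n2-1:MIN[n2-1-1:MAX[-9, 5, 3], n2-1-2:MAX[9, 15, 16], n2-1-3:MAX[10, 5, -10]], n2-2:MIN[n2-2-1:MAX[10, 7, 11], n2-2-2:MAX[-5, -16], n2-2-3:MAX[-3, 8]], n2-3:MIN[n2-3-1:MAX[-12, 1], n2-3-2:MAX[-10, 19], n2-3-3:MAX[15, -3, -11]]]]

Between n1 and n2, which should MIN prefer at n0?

n1

n1-1-1 (MAX): max(-16, -12) = -12
n1-1-2 (MAX): max(-13, 10, -17) = 10
n1-1-3 (MAX): max(-14, 1) = 1
n1-1 (MIN): min(-12, 10, 1) = -12
n1-2-1 (MAX): max(10, 4) = 10
n1-2-2 (MAX): max(-9, -12) = -9
n1-2 (MIN): min(10, -9) = -9
n1 (MAX): max(-12, -9) = -9
n2-1-1 (MAX): max(-9, 5, 3) = 5
n2-1-2 (MAX): max(9, 15, 16) = 16
n2-1-3 (MAX): max(10, 5, -10) = 10
n2-1 (MIN): min(5, 16, 10) = 5
n2-2-1 (MAX): max(10, 7, 11) = 11
n2-2-2 (MAX): max(-5, -16) = -5
n2-2-3 (MAX): max(-3, 8) = 8
n2-2 (MIN): min(11, -5, 8) = -5
n2-3-1 (MAX): max(-12, 1) = 1
n2-3-2 (MAX): max(-10, 19) = 19
n2-3-3 (MAX): max(15, -3, -11) = 15
n2-3 (MIN): min(1, 19, 15) = 1
n2 (MAX): max(5, -5, 1) = 5
MIN prefers the lower value; n1=-9, n2=5. n1 is better since -9 < 5.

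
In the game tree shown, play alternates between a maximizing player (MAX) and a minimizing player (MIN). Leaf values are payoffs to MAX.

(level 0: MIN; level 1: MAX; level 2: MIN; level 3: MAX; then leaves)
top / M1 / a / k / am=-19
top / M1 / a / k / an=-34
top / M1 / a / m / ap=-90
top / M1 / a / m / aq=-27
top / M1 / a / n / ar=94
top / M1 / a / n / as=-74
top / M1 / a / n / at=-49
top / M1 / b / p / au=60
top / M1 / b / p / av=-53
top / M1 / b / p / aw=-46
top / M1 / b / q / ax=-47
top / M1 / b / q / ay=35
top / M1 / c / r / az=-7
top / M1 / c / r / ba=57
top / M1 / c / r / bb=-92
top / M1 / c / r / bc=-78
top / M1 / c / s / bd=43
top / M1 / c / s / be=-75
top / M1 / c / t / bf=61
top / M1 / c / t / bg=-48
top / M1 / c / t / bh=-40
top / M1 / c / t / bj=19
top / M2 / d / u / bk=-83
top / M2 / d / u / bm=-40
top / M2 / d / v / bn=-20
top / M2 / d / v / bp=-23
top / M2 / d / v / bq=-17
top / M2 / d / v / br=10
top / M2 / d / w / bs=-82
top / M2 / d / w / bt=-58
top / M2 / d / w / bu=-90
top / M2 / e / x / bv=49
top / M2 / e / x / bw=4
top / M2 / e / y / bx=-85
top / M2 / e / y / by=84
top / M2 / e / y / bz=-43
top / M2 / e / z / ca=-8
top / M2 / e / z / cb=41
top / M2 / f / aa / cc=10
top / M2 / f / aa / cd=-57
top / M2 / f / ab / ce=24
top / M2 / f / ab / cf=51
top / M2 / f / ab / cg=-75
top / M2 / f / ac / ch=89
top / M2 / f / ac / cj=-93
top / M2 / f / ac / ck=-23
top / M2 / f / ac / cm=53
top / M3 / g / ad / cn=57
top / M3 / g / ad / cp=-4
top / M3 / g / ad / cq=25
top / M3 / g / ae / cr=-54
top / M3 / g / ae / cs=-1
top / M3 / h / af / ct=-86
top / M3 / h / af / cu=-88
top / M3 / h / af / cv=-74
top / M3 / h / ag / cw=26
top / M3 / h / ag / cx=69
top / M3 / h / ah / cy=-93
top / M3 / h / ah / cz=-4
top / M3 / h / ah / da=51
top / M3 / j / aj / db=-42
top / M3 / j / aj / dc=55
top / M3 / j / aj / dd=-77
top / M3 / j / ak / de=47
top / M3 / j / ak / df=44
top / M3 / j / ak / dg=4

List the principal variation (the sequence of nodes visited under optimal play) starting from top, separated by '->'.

k (MAX): max(-19, -34) = -19
m (MAX): max(-90, -27) = -27
n (MAX): max(94, -74, -49) = 94
a (MIN): min(-19, -27, 94) = -27
p (MAX): max(60, -53, -46) = 60
q (MAX): max(-47, 35) = 35
b (MIN): min(60, 35) = 35
r (MAX): max(-7, 57, -92, -78) = 57
s (MAX): max(43, -75) = 43
t (MAX): max(61, -48, -40, 19) = 61
c (MIN): min(57, 43, 61) = 43
M1 (MAX): max(-27, 35, 43) = 43
u (MAX): max(-83, -40) = -40
v (MAX): max(-20, -23, -17, 10) = 10
w (MAX): max(-82, -58, -90) = -58
d (MIN): min(-40, 10, -58) = -58
x (MAX): max(49, 4) = 49
y (MAX): max(-85, 84, -43) = 84
z (MAX): max(-8, 41) = 41
e (MIN): min(49, 84, 41) = 41
aa (MAX): max(10, -57) = 10
ab (MAX): max(24, 51, -75) = 51
ac (MAX): max(89, -93, -23, 53) = 89
f (MIN): min(10, 51, 89) = 10
M2 (MAX): max(-58, 41, 10) = 41
ad (MAX): max(57, -4, 25) = 57
ae (MAX): max(-54, -1) = -1
g (MIN): min(57, -1) = -1
af (MAX): max(-86, -88, -74) = -74
ag (MAX): max(26, 69) = 69
ah (MAX): max(-93, -4, 51) = 51
h (MIN): min(-74, 69, 51) = -74
aj (MAX): max(-42, 55, -77) = 55
ak (MAX): max(47, 44, 4) = 47
j (MIN): min(55, 47) = 47
M3 (MAX): max(-1, -74, 47) = 47
top (MIN): min(43, 41, 47) = 41
At top, MIN picks M2 (lowest: 41).
At M2, MAX picks e (highest: 41).
At e, MIN picks z (lowest: 41).
At z, MAX picks cb (highest: 41).
Terminal value 41.

top -> M2 -> e -> z -> cb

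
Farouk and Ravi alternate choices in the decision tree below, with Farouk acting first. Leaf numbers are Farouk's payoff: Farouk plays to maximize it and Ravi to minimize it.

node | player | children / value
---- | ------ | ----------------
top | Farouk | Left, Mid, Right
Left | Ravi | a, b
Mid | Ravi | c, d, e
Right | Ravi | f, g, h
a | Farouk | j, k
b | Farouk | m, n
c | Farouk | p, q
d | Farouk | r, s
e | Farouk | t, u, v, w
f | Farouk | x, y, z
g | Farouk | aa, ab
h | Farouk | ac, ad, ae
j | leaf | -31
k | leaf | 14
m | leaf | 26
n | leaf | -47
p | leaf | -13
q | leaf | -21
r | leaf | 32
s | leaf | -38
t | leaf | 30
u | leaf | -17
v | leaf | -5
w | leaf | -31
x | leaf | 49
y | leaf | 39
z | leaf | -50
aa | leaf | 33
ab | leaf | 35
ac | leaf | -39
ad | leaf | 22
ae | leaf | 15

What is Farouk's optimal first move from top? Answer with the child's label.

Right

a (Farouk): max(-31, 14) = 14
b (Farouk): max(26, -47) = 26
Left (Ravi): min(14, 26) = 14
c (Farouk): max(-13, -21) = -13
d (Farouk): max(32, -38) = 32
e (Farouk): max(30, -17, -5, -31) = 30
Mid (Ravi): min(-13, 32, 30) = -13
f (Farouk): max(49, 39, -50) = 49
g (Farouk): max(33, 35) = 35
h (Farouk): max(-39, 22, 15) = 22
Right (Ravi): min(49, 35, 22) = 22
top (Farouk): max(14, -13, 22) = 22
Farouk at top wants the highest of {Left=14, Mid=-13, Right=22}, so chooses Right.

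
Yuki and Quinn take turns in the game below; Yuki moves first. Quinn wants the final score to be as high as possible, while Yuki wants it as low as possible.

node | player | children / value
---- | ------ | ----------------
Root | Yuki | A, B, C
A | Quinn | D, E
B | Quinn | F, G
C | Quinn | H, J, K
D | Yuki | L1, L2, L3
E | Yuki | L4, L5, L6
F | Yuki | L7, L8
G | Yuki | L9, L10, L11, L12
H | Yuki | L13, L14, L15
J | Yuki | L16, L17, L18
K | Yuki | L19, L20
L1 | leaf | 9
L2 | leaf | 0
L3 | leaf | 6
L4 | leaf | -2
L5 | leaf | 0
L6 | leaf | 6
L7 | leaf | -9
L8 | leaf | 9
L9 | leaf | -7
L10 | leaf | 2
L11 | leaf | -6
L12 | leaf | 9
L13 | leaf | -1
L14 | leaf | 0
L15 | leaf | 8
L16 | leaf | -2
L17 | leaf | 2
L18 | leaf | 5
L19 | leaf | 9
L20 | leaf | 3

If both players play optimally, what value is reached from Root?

-7

D (Yuki): min(9, 0, 6) = 0
E (Yuki): min(-2, 0, 6) = -2
A (Quinn): max(0, -2) = 0
F (Yuki): min(-9, 9) = -9
G (Yuki): min(-7, 2, -6, 9) = -7
B (Quinn): max(-9, -7) = -7
H (Yuki): min(-1, 0, 8) = -1
J (Yuki): min(-2, 2, 5) = -2
K (Yuki): min(9, 3) = 3
C (Quinn): max(-1, -2, 3) = 3
Root (Yuki): min(0, -7, 3) = -7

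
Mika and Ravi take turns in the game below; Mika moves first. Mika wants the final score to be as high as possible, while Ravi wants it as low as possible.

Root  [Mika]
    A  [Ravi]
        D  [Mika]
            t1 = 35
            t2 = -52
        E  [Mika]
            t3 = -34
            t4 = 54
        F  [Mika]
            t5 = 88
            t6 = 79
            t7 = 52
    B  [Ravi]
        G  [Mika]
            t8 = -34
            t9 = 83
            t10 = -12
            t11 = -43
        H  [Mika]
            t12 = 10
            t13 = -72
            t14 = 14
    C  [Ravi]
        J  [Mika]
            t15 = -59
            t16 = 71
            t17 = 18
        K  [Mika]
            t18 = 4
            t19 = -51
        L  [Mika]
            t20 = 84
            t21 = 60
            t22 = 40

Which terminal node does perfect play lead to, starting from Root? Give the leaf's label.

D (Mika): max(35, -52) = 35
E (Mika): max(-34, 54) = 54
F (Mika): max(88, 79, 52) = 88
A (Ravi): min(35, 54, 88) = 35
G (Mika): max(-34, 83, -12, -43) = 83
H (Mika): max(10, -72, 14) = 14
B (Ravi): min(83, 14) = 14
J (Mika): max(-59, 71, 18) = 71
K (Mika): max(4, -51) = 4
L (Mika): max(84, 60, 40) = 84
C (Ravi): min(71, 4, 84) = 4
Root (Mika): max(35, 14, 4) = 35
At Root, Mika picks A (highest: 35).
At A, Ravi picks D (lowest: 35).
At D, Mika picks t1 (highest: 35).
Terminal value 35.

t1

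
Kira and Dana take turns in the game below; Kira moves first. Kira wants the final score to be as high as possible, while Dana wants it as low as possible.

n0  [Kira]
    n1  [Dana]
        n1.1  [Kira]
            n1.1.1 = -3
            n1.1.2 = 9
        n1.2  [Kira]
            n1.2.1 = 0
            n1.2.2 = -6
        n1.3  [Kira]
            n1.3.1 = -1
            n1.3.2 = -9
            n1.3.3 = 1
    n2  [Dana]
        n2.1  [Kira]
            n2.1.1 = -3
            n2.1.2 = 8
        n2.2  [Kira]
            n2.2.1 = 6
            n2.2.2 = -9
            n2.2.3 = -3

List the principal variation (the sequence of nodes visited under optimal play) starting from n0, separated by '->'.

n0 -> n2 -> n2.2 -> n2.2.1

n1.1 (Kira): max(-3, 9) = 9
n1.2 (Kira): max(0, -6) = 0
n1.3 (Kira): max(-1, -9, 1) = 1
n1 (Dana): min(9, 0, 1) = 0
n2.1 (Kira): max(-3, 8) = 8
n2.2 (Kira): max(6, -9, -3) = 6
n2 (Dana): min(8, 6) = 6
n0 (Kira): max(0, 6) = 6
At n0, Kira picks n2 (highest: 6).
At n2, Dana picks n2.2 (lowest: 6).
At n2.2, Kira picks n2.2.1 (highest: 6).
Terminal value 6.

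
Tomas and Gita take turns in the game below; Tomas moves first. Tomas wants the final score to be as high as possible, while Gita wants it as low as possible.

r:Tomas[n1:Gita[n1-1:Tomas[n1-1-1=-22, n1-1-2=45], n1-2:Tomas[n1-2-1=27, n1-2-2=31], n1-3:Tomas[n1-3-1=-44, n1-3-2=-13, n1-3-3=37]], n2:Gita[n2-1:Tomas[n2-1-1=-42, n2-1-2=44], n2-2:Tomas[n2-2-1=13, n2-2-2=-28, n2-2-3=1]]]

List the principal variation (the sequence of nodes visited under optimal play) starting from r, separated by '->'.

n1-1 (Tomas): max(-22, 45) = 45
n1-2 (Tomas): max(27, 31) = 31
n1-3 (Tomas): max(-44, -13, 37) = 37
n1 (Gita): min(45, 31, 37) = 31
n2-1 (Tomas): max(-42, 44) = 44
n2-2 (Tomas): max(13, -28, 1) = 13
n2 (Gita): min(44, 13) = 13
r (Tomas): max(31, 13) = 31
At r, Tomas picks n1 (highest: 31).
At n1, Gita picks n1-2 (lowest: 31).
At n1-2, Tomas picks n1-2-2 (highest: 31).
Terminal value 31.

r -> n1 -> n1-2 -> n1-2-2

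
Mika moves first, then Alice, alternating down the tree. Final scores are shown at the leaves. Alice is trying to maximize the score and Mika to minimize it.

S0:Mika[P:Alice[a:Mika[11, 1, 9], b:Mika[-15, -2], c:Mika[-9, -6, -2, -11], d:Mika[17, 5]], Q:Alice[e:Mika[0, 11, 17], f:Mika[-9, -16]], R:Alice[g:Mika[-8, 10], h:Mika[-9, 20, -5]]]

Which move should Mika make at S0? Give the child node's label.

a (Mika): min(11, 1, 9) = 1
b (Mika): min(-15, -2) = -15
c (Mika): min(-9, -6, -2, -11) = -11
d (Mika): min(17, 5) = 5
P (Alice): max(1, -15, -11, 5) = 5
e (Mika): min(0, 11, 17) = 0
f (Mika): min(-9, -16) = -16
Q (Alice): max(0, -16) = 0
g (Mika): min(-8, 10) = -8
h (Mika): min(-9, 20, -5) = -9
R (Alice): max(-8, -9) = -8
S0 (Mika): min(5, 0, -8) = -8
Mika at S0 wants the lowest of {P=5, Q=0, R=-8}, so chooses R.

R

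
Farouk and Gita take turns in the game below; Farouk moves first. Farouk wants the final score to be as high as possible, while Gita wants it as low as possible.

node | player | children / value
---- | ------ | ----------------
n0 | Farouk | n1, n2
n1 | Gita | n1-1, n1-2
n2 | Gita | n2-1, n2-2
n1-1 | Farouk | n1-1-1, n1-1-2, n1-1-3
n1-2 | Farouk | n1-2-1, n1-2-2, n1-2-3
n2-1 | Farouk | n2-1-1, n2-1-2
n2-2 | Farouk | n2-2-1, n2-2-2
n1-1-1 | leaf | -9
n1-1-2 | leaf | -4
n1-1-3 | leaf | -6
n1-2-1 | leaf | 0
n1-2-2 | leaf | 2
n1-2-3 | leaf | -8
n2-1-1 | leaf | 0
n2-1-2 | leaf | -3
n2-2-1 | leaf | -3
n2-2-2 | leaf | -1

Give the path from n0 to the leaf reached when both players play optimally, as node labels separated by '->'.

n0 -> n2 -> n2-2 -> n2-2-2

n1-1 (Farouk): max(-9, -4, -6) = -4
n1-2 (Farouk): max(0, 2, -8) = 2
n1 (Gita): min(-4, 2) = -4
n2-1 (Farouk): max(0, -3) = 0
n2-2 (Farouk): max(-3, -1) = -1
n2 (Gita): min(0, -1) = -1
n0 (Farouk): max(-4, -1) = -1
At n0, Farouk picks n2 (highest: -1).
At n2, Gita picks n2-2 (lowest: -1).
At n2-2, Farouk picks n2-2-2 (highest: -1).
Terminal value -1.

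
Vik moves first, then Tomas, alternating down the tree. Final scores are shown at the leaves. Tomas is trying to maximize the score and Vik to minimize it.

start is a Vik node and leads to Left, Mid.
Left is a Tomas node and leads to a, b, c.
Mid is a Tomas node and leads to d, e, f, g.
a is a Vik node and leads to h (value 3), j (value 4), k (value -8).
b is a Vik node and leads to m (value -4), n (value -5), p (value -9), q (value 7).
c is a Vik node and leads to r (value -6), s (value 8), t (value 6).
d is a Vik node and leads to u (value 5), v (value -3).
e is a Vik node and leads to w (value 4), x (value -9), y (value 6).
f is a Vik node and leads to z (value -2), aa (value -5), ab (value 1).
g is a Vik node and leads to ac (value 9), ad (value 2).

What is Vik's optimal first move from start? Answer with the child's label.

a (Vik): min(3, 4, -8) = -8
b (Vik): min(-4, -5, -9, 7) = -9
c (Vik): min(-6, 8, 6) = -6
Left (Tomas): max(-8, -9, -6) = -6
d (Vik): min(5, -3) = -3
e (Vik): min(4, -9, 6) = -9
f (Vik): min(-2, -5, 1) = -5
g (Vik): min(9, 2) = 2
Mid (Tomas): max(-3, -9, -5, 2) = 2
start (Vik): min(-6, 2) = -6
Vik at start wants the lowest of {Left=-6, Mid=2}, so chooses Left.

Left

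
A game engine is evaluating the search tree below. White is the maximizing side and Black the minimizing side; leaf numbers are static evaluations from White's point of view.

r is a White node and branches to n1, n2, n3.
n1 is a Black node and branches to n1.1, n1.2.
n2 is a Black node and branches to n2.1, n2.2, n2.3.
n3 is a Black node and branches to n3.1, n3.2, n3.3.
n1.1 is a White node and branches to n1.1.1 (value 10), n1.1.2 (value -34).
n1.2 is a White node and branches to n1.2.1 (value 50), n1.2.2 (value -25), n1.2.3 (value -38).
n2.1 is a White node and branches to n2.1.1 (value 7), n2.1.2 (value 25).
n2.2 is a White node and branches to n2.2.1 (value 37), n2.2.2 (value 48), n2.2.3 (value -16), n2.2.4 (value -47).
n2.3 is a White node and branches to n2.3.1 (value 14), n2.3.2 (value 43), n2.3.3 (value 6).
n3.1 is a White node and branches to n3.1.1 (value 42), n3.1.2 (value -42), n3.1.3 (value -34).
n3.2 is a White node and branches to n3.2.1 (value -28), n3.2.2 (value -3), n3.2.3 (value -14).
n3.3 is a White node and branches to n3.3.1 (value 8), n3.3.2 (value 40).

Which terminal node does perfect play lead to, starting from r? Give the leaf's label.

n1.1 (White): max(10, -34) = 10
n1.2 (White): max(50, -25, -38) = 50
n1 (Black): min(10, 50) = 10
n2.1 (White): max(7, 25) = 25
n2.2 (White): max(37, 48, -16, -47) = 48
n2.3 (White): max(14, 43, 6) = 43
n2 (Black): min(25, 48, 43) = 25
n3.1 (White): max(42, -42, -34) = 42
n3.2 (White): max(-28, -3, -14) = -3
n3.3 (White): max(8, 40) = 40
n3 (Black): min(42, -3, 40) = -3
r (White): max(10, 25, -3) = 25
At r, White picks n2 (highest: 25).
At n2, Black picks n2.1 (lowest: 25).
At n2.1, White picks n2.1.2 (highest: 25).
Terminal value 25.

n2.1.2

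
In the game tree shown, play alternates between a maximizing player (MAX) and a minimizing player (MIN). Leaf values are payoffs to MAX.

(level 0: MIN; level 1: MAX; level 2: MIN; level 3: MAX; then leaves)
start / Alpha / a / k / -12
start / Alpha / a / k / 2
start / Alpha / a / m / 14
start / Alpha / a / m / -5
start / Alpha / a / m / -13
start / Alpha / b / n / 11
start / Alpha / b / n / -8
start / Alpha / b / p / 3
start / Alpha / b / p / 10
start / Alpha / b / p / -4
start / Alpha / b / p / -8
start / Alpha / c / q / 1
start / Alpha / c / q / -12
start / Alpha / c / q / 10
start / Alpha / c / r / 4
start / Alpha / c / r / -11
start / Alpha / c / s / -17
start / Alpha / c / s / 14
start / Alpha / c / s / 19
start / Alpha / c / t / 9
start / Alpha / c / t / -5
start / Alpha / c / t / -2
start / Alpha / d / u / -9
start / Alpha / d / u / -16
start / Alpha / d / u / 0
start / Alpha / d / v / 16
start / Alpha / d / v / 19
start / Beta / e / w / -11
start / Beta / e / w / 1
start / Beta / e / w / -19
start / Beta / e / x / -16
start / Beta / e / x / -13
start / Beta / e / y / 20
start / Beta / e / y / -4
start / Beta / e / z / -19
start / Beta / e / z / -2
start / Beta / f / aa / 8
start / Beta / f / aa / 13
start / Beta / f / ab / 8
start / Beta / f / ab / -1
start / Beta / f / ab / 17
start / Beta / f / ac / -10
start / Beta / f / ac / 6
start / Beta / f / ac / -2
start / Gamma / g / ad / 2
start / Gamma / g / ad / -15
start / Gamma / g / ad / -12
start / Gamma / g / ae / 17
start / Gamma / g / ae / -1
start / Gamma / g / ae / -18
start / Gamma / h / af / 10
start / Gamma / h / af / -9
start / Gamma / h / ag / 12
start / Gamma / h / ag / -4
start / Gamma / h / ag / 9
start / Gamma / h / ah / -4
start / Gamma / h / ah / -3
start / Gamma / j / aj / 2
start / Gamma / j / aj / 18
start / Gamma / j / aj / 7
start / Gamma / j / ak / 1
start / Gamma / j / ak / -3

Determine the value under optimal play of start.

2

k (MAX): max(-12, 2) = 2
m (MAX): max(14, -5, -13) = 14
a (MIN): min(2, 14) = 2
n (MAX): max(11, -8) = 11
p (MAX): max(3, 10, -4, -8) = 10
b (MIN): min(11, 10) = 10
q (MAX): max(1, -12, 10) = 10
r (MAX): max(4, -11) = 4
s (MAX): max(-17, 14, 19) = 19
t (MAX): max(9, -5, -2) = 9
c (MIN): min(10, 4, 19, 9) = 4
u (MAX): max(-9, -16, 0) = 0
v (MAX): max(16, 19) = 19
d (MIN): min(0, 19) = 0
Alpha (MAX): max(2, 10, 4, 0) = 10
w (MAX): max(-11, 1, -19) = 1
x (MAX): max(-16, -13) = -13
y (MAX): max(20, -4) = 20
z (MAX): max(-19, -2) = -2
e (MIN): min(1, -13, 20, -2) = -13
aa (MAX): max(8, 13) = 13
ab (MAX): max(8, -1, 17) = 17
ac (MAX): max(-10, 6, -2) = 6
f (MIN): min(13, 17, 6) = 6
Beta (MAX): max(-13, 6) = 6
ad (MAX): max(2, -15, -12) = 2
ae (MAX): max(17, -1, -18) = 17
g (MIN): min(2, 17) = 2
af (MAX): max(10, -9) = 10
ag (MAX): max(12, -4, 9) = 12
ah (MAX): max(-4, -3) = -3
h (MIN): min(10, 12, -3) = -3
aj (MAX): max(2, 18, 7) = 18
ak (MAX): max(1, -3) = 1
j (MIN): min(18, 1) = 1
Gamma (MAX): max(2, -3, 1) = 2
start (MIN): min(10, 6, 2) = 2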